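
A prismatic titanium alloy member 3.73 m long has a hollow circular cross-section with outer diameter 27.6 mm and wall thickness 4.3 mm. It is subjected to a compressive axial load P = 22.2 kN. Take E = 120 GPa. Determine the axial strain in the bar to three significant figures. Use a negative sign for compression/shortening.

A = 314.8 mm².
σ = N/A = -70.53 MPa; ε = σ/E = -70.53/120000 = -5.878e-04.

-5.88e-04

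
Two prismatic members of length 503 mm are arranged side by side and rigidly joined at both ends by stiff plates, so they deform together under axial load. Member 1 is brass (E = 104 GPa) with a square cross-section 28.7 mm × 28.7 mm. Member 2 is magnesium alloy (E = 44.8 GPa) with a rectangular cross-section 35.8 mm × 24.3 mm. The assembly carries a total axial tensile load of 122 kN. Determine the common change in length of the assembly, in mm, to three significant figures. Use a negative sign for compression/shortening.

0.492 mm

A_1 = 823.7 mm².
A_2 = 869.9 mm².
Equal strain + equilibrium ⇒ each member carries load in proportion to AE: A₁E₁ = 85660000 N, A₂E₂ = 38970000 N, ΣAE = 124600000 N.
δ = PL/ΣAE = 122000·503/124600000 = 0.4924 mm.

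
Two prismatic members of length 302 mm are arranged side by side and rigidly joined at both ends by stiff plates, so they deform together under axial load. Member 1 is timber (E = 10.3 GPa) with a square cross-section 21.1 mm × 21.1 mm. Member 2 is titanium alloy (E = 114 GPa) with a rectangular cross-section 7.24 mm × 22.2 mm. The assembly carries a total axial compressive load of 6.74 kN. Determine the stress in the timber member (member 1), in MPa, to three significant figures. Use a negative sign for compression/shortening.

A_1 = 445.2 mm².
A_2 = 160.7 mm².
Equal strain + equilibrium ⇒ each member carries load in proportion to AE: A₁E₁ = 4586000 N, A₂E₂ = 18320000 N, ΣAE = 22910000 N.
σ₁ = P·E₁/ΣAE = -6740·10300/22910000 = -3.03 MPa.

-3.03 MPa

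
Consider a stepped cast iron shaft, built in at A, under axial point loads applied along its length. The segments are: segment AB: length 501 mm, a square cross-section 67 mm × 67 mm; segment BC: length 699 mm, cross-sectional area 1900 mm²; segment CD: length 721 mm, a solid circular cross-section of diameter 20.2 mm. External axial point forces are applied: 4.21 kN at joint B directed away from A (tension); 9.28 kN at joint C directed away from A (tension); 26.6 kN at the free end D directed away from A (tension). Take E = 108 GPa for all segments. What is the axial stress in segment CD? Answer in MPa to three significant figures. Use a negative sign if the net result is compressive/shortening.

83.0 MPa

Internal axial forces (sectioning from the free end, tension +): N_CD = 26.6 kN, N_BC = 35.88 kN, N_AB = 40.09 kN.
A_CD = 320.5 mm².
σ_CD = N_CD/A_CD = 26600/320.5 = 83 MPa.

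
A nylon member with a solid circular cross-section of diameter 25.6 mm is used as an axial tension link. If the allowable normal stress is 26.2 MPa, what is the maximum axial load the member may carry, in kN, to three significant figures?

13.5 kN

A = 514.7 mm².
P_max = σ_allow · A = 26.2 · 514.7 = 13490 N = 13.49 kN.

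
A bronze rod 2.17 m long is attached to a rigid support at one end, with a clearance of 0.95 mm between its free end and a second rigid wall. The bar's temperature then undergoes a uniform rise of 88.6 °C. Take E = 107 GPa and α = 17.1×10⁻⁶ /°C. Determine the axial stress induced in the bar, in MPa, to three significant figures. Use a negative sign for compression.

-115 MPa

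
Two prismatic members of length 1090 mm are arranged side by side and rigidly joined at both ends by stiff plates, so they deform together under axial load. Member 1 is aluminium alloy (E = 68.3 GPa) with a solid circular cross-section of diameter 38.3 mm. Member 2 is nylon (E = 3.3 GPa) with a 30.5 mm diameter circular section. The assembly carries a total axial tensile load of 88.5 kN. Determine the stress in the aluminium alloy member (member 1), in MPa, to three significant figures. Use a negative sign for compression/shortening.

A_1 = 1152 mm².
A_2 = 730.6 mm².
Equal strain + equilibrium ⇒ each member carries load in proportion to AE: A₁E₁ = 78690000 N, A₂E₂ = 2411000 N, ΣAE = 81100000 N.
σ₁ = P·E₁/ΣAE = 88500·68300/81100000 = 74.53 MPa.

74.5 MPa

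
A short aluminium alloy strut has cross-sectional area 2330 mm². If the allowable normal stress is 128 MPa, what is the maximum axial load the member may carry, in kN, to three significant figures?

298 kN

P_max = σ_allow · A = 128 · 2330 = 298200 N = 298.2 kN.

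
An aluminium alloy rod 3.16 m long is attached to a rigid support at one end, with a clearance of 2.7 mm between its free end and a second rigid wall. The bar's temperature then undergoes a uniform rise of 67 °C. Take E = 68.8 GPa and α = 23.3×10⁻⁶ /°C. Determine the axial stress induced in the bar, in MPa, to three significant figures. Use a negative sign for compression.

-48.6 MPa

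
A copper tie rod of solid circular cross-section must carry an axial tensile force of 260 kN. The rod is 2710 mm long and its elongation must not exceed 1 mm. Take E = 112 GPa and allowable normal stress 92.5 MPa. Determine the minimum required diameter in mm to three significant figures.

89.5 mm

Required area A ≥ P/σ_allow = 260000/92.5 = 2811 mm².
For a solid circular section, d ≥ √(4A/π) = 59.82 mm.
Elongation limit: A ≥ PL/(Eδ_allow) = 260000·2710/(112000·1) = 6291 mm² ⇒ d ≥ 89.5 mm.
The elongation limit governs.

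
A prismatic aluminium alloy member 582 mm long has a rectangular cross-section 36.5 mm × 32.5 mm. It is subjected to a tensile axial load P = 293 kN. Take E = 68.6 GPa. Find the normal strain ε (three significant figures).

A = 1186 mm².
σ = N/A = 247 MPa; ε = σ/E = 247/68600 = 3.601e-03.

0.00360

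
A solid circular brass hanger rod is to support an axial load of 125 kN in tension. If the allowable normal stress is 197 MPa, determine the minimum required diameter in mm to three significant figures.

Required area A ≥ P/σ_allow = 125000/197 = 634.5 mm².
For a solid circular section, d ≥ √(4A/π) = 28.42 mm.

28.4 mm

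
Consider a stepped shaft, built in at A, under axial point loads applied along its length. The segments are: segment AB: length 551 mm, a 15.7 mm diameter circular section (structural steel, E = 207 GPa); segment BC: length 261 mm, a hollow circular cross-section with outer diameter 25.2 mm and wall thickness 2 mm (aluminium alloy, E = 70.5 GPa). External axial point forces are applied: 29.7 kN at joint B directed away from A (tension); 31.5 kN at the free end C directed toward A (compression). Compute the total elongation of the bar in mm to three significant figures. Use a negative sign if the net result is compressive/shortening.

Internal axial forces (sectioning from the free end, tension +): N_BC = -31.5 kN, N_AB = -1.8 kN.
A_AB = 193.6 mm².
A_BC = 145.8 mm².
δ_AB = -1800·551/(193.6·207000) = -0.02475 mm
δ_BC = -31500·261/(145.8·70500) = -0.8 mm
δ = Σδ_i = -0.8248 mm.

-0.825 mm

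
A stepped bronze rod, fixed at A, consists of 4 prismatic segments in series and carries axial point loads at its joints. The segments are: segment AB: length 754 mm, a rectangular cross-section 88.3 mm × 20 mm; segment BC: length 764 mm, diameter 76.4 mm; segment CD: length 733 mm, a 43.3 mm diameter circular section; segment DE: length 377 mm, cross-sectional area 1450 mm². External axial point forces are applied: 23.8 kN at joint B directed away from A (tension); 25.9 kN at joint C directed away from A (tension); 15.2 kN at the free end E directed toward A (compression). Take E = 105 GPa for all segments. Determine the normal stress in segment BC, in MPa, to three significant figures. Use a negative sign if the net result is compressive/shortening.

2.33 MPa

Internal axial forces (sectioning from the free end, tension +): N_DE = -15.2 kN, N_CD = -15.2 kN, N_BC = 10.7 kN, N_AB = 34.5 kN.
A_BC = 4584 mm².
σ_BC = N_BC/A_BC = 10700/4584 = 2.334 MPa.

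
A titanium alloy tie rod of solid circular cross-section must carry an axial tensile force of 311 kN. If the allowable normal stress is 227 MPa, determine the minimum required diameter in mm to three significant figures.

41.8 mm

Required area A ≥ P/σ_allow = 311000/227 = 1370 mm².
For a solid circular section, d ≥ √(4A/π) = 41.77 mm.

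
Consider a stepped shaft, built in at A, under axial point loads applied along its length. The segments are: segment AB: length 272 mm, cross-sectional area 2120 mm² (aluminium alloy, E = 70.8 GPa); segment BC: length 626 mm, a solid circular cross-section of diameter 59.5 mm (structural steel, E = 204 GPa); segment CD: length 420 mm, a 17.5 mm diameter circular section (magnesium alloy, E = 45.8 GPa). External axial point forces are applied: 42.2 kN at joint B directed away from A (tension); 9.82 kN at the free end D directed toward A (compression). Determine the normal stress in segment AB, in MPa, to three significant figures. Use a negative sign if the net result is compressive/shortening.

Internal axial forces (sectioning from the free end, tension +): N_CD = -9.82 kN, N_BC = -9.82 kN, N_AB = 32.38 kN.
σ_AB = N_AB/A_AB = 32380/2120 = 15.27 MPa.

15.3 MPa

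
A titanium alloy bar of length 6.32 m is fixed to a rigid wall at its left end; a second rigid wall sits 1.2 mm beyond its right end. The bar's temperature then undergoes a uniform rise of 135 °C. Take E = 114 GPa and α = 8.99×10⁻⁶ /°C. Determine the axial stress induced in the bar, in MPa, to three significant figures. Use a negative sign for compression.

-117 MPa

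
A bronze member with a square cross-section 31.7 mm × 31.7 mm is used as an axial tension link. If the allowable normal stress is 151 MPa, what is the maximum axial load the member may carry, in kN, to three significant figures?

152 kN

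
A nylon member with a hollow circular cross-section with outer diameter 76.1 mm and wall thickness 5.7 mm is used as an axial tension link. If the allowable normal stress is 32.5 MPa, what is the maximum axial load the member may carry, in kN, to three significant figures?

A = 1261 mm².
P_max = σ_allow · A = 32.5 · 1261 = 40970 N = 40.97 kN.

41.0 kN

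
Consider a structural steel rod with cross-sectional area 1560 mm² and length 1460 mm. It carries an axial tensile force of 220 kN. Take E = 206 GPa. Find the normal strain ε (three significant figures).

σ = N/A = 141 MPa; ε = σ/E = 141/206000 = 6.846e-04.

6.85e-04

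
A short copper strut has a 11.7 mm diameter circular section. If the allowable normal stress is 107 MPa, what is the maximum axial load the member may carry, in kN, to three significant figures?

11.5 kN

A = 107.5 mm².
P_max = σ_allow · A = 107 · 107.5 = 11500 N = 11.5 kN.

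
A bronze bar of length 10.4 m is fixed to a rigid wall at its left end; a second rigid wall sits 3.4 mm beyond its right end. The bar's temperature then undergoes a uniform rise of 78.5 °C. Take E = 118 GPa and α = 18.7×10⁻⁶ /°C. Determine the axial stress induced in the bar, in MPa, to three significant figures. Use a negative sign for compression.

Free thermal expansion αLΔT = 18.7e-6 · 10400 · 78.5 = 15.27 mm.
The walls engage after the gap closes; constrained expansion = 15.27 − 3.4 = 11.87 mm.
The walls impose strain ε = −(11.87)/10400 = -1.1410e-03; σ = Eε = 118000 · -1.1410e-03 = -134.6 MPa.

-135 MPa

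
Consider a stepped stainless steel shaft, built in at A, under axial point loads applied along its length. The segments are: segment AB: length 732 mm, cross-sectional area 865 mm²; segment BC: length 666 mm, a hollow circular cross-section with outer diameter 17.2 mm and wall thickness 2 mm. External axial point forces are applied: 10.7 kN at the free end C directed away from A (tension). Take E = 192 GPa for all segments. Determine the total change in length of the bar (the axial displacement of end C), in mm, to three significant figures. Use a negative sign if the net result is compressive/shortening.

Internal axial forces (sectioning from the free end, tension +): N_BC = 10.7 kN, N_AB = 10.7 kN.
A_BC = 95.5 mm².
δ_AB = 10700·732/(865·192000) = 0.04716 mm
δ_BC = 10700·666/(95.5·192000) = 0.3886 mm
δ = Σδ_i = 0.4358 mm.

0.436 mm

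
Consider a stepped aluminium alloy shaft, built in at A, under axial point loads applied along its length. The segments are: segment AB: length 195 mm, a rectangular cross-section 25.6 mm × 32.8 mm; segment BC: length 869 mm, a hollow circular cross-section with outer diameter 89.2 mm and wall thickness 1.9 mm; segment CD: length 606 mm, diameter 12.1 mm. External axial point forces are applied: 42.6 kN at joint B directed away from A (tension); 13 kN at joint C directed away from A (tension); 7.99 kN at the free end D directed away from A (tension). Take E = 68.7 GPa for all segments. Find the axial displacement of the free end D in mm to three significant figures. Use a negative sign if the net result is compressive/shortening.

Internal axial forces (sectioning from the free end, tension +): N_CD = 7.99 kN, N_BC = 20.99 kN, N_AB = 63.59 kN.
A_AB = 839.7 mm².
A_BC = 521.1 mm².
A_CD = 115 mm².
δ_AB = 63590·195/(839.7·68700) = 0.215 mm
δ_BC = 20990·869/(521.1·68700) = 0.5095 mm
δ_CD = 7990·606/(115·68700) = 0.6129 mm
δ = Σδ_i = 1.337 mm.

1.34 mm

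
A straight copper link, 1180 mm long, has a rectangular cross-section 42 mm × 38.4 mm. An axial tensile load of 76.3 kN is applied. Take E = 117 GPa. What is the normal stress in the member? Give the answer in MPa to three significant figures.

47.3 MPa

A = 1613 mm².
σ = N/A = 76300/1613 = 47.31 MPa.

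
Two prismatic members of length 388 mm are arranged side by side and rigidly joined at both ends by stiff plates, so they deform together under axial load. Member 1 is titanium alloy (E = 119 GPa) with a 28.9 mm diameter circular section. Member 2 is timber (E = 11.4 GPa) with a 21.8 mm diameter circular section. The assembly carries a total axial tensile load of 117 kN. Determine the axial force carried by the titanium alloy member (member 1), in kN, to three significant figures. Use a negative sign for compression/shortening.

A_1 = 656 mm².
A_2 = 373.3 mm².
Equal strain + equilibrium ⇒ each member carries load in proportion to AE: A₁E₁ = 78060000 N, A₂E₂ = 4255000 N, ΣAE = 82320000 N.
F₁ = P·A₁E₁/ΣAE = 117000·78060000/82320000 = 111000 N.

111 kN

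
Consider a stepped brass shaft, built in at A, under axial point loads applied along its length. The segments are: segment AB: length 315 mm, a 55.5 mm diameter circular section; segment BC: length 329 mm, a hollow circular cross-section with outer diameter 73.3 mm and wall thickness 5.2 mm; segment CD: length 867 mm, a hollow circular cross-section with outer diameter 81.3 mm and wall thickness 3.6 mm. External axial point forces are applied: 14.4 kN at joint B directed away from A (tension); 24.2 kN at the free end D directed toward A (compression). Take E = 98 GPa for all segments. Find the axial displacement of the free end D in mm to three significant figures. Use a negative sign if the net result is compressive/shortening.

-0.330 mm

Internal axial forces (sectioning from the free end, tension +): N_CD = -24.2 kN, N_BC = -24.2 kN, N_AB = -9.8 kN.
A_AB = 2419 mm².
A_BC = 1113 mm².
A_CD = 878.8 mm².
δ_AB = -9800·315/(2419·98000) = -0.01302 mm
δ_BC = -24200·329/(1113·98000) = -0.07303 mm
δ_CD = -24200·867/(878.8·98000) = -0.2436 mm
δ = Σδ_i = -0.3297 mm.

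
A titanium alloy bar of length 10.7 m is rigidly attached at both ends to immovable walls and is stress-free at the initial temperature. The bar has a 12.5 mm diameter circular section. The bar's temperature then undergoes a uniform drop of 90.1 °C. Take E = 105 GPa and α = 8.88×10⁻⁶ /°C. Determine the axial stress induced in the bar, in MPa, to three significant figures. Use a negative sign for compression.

84.0 MPa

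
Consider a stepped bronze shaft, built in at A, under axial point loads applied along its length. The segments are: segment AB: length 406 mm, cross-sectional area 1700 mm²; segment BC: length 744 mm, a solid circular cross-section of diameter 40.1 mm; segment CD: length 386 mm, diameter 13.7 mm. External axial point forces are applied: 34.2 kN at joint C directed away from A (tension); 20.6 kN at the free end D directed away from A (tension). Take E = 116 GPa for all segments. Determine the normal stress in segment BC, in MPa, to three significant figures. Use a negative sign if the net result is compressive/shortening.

43.4 MPa

Internal axial forces (sectioning from the free end, tension +): N_CD = 20.6 kN, N_BC = 54.8 kN, N_AB = 54.8 kN.
A_BC = 1263 mm².
σ_BC = N_BC/A_BC = 54800/1263 = 43.39 MPa.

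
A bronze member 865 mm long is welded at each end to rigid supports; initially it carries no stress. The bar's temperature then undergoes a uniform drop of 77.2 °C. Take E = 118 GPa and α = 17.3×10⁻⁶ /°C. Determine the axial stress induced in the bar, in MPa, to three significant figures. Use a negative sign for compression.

158 MPa

Free thermal expansion αLΔT = 17.3e-6 · 865 · -77.2 = -1.155 mm.
The walls impose strain ε = −(-1.155)/865 = 1.3356e-03; σ = Eε = 118000 · 1.3356e-03 = 157.6 MPa.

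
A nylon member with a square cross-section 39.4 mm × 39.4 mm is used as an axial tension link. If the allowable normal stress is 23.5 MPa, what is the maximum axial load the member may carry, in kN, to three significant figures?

36.5 kN

A = 1552 mm².
P_max = σ_allow · A = 23.5 · 1552 = 36480 N = 36.48 kN.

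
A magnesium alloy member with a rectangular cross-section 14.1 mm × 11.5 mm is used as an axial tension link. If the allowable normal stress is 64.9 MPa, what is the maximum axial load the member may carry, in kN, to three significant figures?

10.5 kN

A = 162.2 mm².
P_max = σ_allow · A = 64.9 · 162.2 = 10520 N = 10.52 kN.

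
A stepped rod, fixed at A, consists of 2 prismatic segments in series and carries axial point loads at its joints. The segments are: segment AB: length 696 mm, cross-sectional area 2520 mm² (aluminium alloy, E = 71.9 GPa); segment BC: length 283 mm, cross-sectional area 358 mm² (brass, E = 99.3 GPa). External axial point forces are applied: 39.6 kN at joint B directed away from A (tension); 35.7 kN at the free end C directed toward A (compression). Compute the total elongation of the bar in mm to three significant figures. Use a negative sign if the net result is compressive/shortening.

Internal axial forces (sectioning from the free end, tension +): N_BC = -35.7 kN, N_AB = 3.9 kN.
δ_AB = 3900·696/(2520·71900) = 0.01498 mm
δ_BC = -35700·283/(358·99300) = -0.2842 mm
δ = Σδ_i = -0.2692 mm.

-0.269 mm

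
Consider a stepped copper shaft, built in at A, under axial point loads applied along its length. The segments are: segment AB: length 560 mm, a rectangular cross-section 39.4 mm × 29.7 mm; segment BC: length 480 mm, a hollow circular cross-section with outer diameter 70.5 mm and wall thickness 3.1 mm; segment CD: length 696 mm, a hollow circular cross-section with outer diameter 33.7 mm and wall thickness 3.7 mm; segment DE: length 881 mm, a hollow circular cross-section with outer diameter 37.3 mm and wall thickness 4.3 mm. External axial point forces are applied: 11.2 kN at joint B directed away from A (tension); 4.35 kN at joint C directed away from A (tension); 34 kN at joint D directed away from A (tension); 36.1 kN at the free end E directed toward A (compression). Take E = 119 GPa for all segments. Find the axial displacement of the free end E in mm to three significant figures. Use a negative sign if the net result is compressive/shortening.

Internal axial forces (sectioning from the free end, tension +): N_DE = -36.1 kN, N_CD = -2.1 kN, N_BC = 2.25 kN, N_AB = 13.45 kN.
A_AB = 1170 mm².
A_BC = 656.4 mm².
A_CD = 348.7 mm².
A_DE = 445.8 mm².
δ_AB = 13450·560/(1170·119000) = 0.05409 mm
δ_BC = 2250·480/(656.4·119000) = 0.01383 mm
δ_CD = -2100·696/(348.7·119000) = -0.03522 mm
δ_DE = -36100·881/(445.8·119000) = -0.5995 mm
δ = Σδ_i = -0.5668 mm.

-0.567 mm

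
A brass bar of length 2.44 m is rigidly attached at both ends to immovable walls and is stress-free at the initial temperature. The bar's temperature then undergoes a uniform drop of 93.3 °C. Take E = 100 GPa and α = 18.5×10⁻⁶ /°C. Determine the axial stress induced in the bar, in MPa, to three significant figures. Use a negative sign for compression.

Free thermal expansion αLΔT = 18.5e-6 · 2440 · -93.3 = -4.212 mm.
The walls impose strain ε = −(-4.212)/2440 = 1.7261e-03; σ = Eε = 100000 · 1.7261e-03 = 172.6 MPa.

173 MPa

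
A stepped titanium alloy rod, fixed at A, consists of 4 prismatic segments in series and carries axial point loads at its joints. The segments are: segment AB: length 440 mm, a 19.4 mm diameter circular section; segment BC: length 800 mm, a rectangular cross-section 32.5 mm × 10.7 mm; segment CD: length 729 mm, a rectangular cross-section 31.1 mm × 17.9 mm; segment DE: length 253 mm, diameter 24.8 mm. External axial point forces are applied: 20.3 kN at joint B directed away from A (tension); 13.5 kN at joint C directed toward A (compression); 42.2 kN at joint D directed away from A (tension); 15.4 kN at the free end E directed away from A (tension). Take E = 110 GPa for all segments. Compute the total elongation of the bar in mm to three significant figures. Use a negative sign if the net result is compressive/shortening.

Internal axial forces (sectioning from the free end, tension +): N_DE = 15.4 kN, N_CD = 57.6 kN, N_BC = 44.1 kN, N_AB = 64.4 kN.
A_AB = 295.6 mm².
A_BC = 347.8 mm².
A_CD = 556.7 mm².
A_DE = 483.1 mm².
δ_AB = 64400·440/(295.6·110000) = 0.8715 mm
δ_BC = 44100·800/(347.8·110000) = 0.9223 mm
δ_CD = 57600·729/(556.7·110000) = 0.6857 mm
δ_DE = 15400·253/(483.1·110000) = 0.07333 mm
δ = Σδ_i = 2.553 mm.

2.55 mm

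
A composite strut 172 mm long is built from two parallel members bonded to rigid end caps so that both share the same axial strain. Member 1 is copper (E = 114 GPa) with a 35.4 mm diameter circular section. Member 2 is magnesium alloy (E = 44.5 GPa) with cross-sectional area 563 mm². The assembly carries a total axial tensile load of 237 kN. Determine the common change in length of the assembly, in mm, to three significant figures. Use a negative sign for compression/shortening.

A_1 = 984.2 mm².
Equal strain + equilibrium ⇒ each member carries load in proportion to AE: A₁E₁ = 112200000 N, A₂E₂ = 25050000 N, ΣAE = 137300000 N.
δ = PL/ΣAE = 237000·172/137300000 = 0.297 mm.

0.297 mm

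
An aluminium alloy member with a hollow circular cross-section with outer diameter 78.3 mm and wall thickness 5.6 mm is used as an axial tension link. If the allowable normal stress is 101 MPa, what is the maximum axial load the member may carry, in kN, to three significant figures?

129 kN

A = 1279 mm².
P_max = σ_allow · A = 101 · 1279 = 129200 N = 129.2 kN.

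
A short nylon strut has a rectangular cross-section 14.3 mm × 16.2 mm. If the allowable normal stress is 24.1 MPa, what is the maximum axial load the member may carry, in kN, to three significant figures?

5.58 kN

A = 231.7 mm².
P_max = σ_allow · A = 24.1 · 231.7 = 5583 N = 5.583 kN.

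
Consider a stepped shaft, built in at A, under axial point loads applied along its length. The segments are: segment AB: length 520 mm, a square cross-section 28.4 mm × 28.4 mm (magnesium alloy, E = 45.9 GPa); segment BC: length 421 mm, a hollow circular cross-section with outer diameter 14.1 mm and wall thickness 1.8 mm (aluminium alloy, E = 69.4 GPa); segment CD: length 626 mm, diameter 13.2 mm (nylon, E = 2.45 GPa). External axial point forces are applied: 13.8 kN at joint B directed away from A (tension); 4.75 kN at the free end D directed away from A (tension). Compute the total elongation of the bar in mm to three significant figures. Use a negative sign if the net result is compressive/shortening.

9.54 mm

Internal axial forces (sectioning from the free end, tension +): N_CD = 4.75 kN, N_BC = 4.75 kN, N_AB = 18.55 kN.
A_AB = 806.6 mm².
A_BC = 69.55 mm².
A_CD = 136.8 mm².
δ_AB = 18550·520/(806.6·45900) = 0.2606 mm
δ_BC = 4750·421/(69.55·69400) = 0.4143 mm
δ_CD = 4750·626/(136.8·2450) = 8.869 mm
δ = Σδ_i = 9.544 mm.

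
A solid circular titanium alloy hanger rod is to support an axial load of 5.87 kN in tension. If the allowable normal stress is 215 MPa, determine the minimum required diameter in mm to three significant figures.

Required area A ≥ P/σ_allow = 5870/215 = 27.3 mm².
For a solid circular section, d ≥ √(4A/π) = 5.896 mm.

5.90 mm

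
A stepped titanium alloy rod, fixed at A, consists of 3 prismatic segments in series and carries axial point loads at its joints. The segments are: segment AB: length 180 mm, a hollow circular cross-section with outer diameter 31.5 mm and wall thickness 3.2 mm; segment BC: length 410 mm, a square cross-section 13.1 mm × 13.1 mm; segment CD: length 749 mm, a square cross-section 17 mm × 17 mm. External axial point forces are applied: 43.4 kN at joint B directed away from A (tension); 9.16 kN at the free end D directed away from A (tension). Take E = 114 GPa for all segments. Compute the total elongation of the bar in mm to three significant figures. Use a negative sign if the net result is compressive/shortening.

Internal axial forces (sectioning from the free end, tension +): N_CD = 9.16 kN, N_BC = 9.16 kN, N_AB = 52.56 kN.
A_AB = 284.5 mm².
A_BC = 171.6 mm².
A_CD = 289 mm².
δ_AB = 52560·180/(284.5·114000) = 0.2917 mm
δ_BC = 9160·410/(171.6·114000) = 0.192 mm
δ_CD = 9160·749/(289·114000) = 0.2082 mm
δ = Σδ_i = 0.6919 mm.

0.692 mm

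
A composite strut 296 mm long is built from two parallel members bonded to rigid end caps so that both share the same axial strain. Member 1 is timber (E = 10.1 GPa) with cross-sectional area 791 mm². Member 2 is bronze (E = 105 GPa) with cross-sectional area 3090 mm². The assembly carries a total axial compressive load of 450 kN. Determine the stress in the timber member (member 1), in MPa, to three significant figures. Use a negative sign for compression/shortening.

Equal strain + equilibrium ⇒ each member carries load in proportion to AE: A₁E₁ = 7989000 N, A₂E₂ = 324400000 N, ΣAE = 332400000 N.
σ₁ = P·E₁/ΣAE = -450000·10100/332400000 = -13.67 MPa.

-13.7 MPa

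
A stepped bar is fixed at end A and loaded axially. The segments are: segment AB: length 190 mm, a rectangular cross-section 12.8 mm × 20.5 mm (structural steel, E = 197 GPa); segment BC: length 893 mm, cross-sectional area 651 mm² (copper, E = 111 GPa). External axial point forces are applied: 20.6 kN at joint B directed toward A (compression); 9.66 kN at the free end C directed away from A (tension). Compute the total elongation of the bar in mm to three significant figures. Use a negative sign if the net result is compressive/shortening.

0.0792 mm

Internal axial forces (sectioning from the free end, tension +): N_BC = 9.66 kN, N_AB = -10.94 kN.
A_AB = 262.4 mm².
δ_AB = -10940·190/(262.4·197000) = -0.04021 mm
δ_BC = 9660·893/(651·111000) = 0.1194 mm
δ = Σδ_i = 0.07917 mm.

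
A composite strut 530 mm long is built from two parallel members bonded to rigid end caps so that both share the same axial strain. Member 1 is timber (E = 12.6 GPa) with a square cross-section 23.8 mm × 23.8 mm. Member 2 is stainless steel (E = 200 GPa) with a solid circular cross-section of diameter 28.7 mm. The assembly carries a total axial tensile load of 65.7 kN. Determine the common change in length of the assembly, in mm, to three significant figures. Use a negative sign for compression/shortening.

A_1 = 566.4 mm².
A_2 = 646.9 mm².
Equal strain + equilibrium ⇒ each member carries load in proportion to AE: A₁E₁ = 7137000 N, A₂E₂ = 129400000 N, ΣAE = 136500000 N.
δ = PL/ΣAE = 65700·530/136500000 = 0.2551 mm.

0.255 mm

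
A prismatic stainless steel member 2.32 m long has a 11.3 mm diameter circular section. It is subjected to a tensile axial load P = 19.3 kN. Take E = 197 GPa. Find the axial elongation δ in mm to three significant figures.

2.27 mm

A = 100.3 mm².
δ_mech = NL/(AE) = 19300·2320/(100.3·197000) = 2.266 mm.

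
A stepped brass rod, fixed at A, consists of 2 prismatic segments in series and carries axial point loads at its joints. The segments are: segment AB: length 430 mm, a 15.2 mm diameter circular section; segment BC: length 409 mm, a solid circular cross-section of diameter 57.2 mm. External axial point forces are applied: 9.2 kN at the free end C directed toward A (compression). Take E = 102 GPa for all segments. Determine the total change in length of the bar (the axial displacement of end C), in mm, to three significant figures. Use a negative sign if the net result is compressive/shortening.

Internal axial forces (sectioning from the free end, tension +): N_BC = -9.2 kN, N_AB = -9.2 kN.
A_AB = 181.5 mm².
A_BC = 2570 mm².
δ_AB = -9200·430/(181.5·102000) = -0.2137 mm
δ_BC = -9200·409/(2570·102000) = -0.01436 mm
δ = Σδ_i = -0.2281 mm.

-0.228 mm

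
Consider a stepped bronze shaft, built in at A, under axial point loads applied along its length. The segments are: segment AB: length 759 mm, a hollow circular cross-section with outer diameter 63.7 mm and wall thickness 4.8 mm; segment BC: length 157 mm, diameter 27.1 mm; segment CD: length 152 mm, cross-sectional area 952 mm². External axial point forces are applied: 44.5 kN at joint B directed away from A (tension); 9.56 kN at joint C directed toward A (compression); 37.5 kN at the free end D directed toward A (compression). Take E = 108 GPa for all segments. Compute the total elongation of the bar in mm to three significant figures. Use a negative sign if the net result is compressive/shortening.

-0.194 mm

Internal axial forces (sectioning from the free end, tension +): N_CD = -37.5 kN, N_BC = -47.06 kN, N_AB = -2.56 kN.
A_AB = 888.2 mm².
A_BC = 576.8 mm².
δ_AB = -2560·759/(888.2·108000) = -0.02026 mm
δ_BC = -47060·157/(576.8·108000) = -0.1186 mm
δ_CD = -37500·152/(952·108000) = -0.05544 mm
δ = Σδ_i = -0.1943 mm.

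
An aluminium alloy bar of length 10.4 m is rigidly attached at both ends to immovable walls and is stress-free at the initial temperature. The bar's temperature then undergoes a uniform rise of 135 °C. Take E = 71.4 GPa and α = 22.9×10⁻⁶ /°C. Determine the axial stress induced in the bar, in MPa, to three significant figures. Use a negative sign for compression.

-221 MPa

Free thermal expansion αLΔT = 22.9e-6 · 10400 · 135 = 32.15 mm.
The walls impose strain ε = −(32.15)/10400 = -3.0915e-03; σ = Eε = 71400 · -3.0915e-03 = -220.7 MPa.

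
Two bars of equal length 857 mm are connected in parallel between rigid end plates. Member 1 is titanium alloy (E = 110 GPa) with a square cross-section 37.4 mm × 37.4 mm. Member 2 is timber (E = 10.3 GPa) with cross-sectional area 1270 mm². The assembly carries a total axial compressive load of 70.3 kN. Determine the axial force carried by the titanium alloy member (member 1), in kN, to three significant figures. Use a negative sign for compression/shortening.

-64.8 kN

A_1 = 1399 mm².
Equal strain + equilibrium ⇒ each member carries load in proportion to AE: A₁E₁ = 153900000 N, A₂E₂ = 13080000 N, ΣAE = 166900000 N.
F₁ = P·A₁E₁/ΣAE = -70300·153900000/166900000 = -64790 N.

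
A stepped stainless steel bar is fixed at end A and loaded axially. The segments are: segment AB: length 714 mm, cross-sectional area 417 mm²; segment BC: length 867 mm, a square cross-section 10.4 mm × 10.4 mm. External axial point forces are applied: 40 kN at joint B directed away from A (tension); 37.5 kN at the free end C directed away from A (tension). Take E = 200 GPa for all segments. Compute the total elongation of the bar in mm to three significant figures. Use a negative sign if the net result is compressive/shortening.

2.17 mm

Internal axial forces (sectioning from the free end, tension +): N_BC = 37.5 kN, N_AB = 77.5 kN.
A_BC = 108.2 mm².
δ_AB = 77500·714/(417·200000) = 0.6635 mm
δ_BC = 37500·867/(108.2·200000) = 1.503 mm
δ = Σδ_i = 2.166 mm.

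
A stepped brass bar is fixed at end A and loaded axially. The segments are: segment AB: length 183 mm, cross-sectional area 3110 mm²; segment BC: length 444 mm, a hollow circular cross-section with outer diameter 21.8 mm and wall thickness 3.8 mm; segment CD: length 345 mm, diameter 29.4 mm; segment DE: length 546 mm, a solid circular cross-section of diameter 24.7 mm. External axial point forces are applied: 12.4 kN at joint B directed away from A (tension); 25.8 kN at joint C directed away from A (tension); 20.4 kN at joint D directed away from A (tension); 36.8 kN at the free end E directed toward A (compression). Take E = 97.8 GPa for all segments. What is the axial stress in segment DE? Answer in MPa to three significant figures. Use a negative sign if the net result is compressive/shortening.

-76.8 MPa

Internal axial forces (sectioning from the free end, tension +): N_DE = -36.8 kN, N_CD = -16.4 kN, N_BC = 9.4 kN, N_AB = 21.8 kN.
A_DE = 479.2 mm².
σ_DE = N_DE/A_DE = -36800/479.2 = -76.8 MPa.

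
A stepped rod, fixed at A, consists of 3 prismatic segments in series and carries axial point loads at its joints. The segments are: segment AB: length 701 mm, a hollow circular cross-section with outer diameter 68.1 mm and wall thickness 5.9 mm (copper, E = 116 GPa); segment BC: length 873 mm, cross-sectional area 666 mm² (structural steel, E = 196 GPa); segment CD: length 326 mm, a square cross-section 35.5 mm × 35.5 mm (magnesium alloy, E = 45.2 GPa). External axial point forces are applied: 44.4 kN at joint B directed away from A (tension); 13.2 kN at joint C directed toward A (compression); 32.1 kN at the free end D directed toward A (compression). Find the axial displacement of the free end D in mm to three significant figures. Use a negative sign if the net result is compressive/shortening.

-0.491 mm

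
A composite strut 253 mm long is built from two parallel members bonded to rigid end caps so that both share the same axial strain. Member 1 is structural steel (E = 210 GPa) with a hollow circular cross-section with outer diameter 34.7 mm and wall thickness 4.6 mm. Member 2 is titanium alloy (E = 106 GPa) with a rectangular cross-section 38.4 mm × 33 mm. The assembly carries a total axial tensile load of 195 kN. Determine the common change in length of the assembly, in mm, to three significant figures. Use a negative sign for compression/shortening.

0.219 mm

A_1 = 435 mm².
A_2 = 1267 mm².
Equal strain + equilibrium ⇒ each member carries load in proportion to AE: A₁E₁ = 91350000 N, A₂E₂ = 134300000 N, ΣAE = 225700000 N.
δ = PL/ΣAE = 195000·253/225700000 = 0.2186 mm.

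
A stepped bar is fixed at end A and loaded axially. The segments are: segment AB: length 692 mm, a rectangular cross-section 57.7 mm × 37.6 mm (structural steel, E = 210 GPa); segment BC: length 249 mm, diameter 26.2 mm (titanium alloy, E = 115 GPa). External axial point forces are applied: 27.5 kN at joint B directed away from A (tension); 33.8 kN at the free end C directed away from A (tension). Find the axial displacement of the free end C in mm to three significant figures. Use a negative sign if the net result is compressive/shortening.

0.229 mm

Internal axial forces (sectioning from the free end, tension +): N_BC = 33.8 kN, N_AB = 61.3 kN.
A_AB = 2170 mm².
A_BC = 539.1 mm².
δ_AB = 61300·692/(2170·210000) = 0.09311 mm
δ_BC = 33800·249/(539.1·115000) = 0.1357 mm
δ = Σδ_i = 0.2289 mm.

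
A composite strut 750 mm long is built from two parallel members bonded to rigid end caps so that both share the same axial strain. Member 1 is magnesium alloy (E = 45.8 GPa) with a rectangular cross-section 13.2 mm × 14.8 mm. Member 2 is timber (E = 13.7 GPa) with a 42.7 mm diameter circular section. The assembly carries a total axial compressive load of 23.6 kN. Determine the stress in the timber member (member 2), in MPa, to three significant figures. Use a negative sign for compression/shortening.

-11.3 MPa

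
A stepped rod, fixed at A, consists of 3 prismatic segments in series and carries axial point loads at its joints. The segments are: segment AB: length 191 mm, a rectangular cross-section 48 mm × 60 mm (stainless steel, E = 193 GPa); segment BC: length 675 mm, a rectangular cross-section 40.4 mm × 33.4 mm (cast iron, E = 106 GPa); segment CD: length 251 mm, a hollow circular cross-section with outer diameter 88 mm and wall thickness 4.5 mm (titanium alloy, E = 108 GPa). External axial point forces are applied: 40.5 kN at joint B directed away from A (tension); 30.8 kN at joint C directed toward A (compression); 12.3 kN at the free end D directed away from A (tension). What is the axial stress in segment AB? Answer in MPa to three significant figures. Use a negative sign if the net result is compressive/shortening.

7.64 MPa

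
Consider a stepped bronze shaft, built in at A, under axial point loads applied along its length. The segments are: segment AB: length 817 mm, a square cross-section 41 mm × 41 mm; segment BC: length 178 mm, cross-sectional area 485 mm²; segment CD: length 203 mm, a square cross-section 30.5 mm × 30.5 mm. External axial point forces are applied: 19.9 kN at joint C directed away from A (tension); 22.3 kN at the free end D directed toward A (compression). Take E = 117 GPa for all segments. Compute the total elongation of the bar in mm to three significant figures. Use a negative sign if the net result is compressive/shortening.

-0.0591 mm

Internal axial forces (sectioning from the free end, tension +): N_CD = -22.3 kN, N_BC = -2.4 kN, N_AB = -2.4 kN.
A_AB = 1681 mm².
A_CD = 930.2 mm².
δ_AB = -2400·817/(1681·117000) = -0.00997 mm
δ_BC = -2400·178/(485·117000) = -0.007528 mm
δ_CD = -22300·203/(930.2·117000) = -0.04159 mm
δ = Σδ_i = -0.05909 mm.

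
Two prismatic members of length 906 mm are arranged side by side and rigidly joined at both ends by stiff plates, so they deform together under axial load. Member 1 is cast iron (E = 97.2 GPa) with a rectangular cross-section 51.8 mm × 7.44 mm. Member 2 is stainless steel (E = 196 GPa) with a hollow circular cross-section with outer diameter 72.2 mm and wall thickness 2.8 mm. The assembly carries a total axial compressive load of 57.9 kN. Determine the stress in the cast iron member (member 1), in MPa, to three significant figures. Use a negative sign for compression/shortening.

-35.8 MPa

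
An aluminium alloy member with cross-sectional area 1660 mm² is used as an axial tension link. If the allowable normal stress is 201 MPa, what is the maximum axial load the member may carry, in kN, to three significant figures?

P_max = σ_allow · A = 201 · 1660 = 333700 N = 333.7 kN.

334 kN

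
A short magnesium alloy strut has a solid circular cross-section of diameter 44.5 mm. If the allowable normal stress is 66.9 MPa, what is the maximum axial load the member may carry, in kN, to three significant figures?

104 kN

A = 1555 mm².
P_max = σ_allow · A = 66.9 · 1555 = 104000 N = 104 kN.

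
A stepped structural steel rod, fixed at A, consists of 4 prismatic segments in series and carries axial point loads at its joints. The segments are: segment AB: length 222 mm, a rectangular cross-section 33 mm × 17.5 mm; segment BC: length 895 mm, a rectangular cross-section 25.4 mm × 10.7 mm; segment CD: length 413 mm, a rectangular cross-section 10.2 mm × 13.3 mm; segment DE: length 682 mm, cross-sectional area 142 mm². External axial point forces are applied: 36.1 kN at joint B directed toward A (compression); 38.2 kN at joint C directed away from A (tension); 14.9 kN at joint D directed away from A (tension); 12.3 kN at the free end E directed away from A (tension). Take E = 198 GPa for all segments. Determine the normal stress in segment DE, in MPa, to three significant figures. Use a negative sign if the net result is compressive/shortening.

Internal axial forces (sectioning from the free end, tension +): N_DE = 12.3 kN, N_CD = 27.2 kN, N_BC = 65.4 kN, N_AB = 29.3 kN.
σ_DE = N_DE/A_DE = 12300/142 = 86.62 MPa.

86.6 MPa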